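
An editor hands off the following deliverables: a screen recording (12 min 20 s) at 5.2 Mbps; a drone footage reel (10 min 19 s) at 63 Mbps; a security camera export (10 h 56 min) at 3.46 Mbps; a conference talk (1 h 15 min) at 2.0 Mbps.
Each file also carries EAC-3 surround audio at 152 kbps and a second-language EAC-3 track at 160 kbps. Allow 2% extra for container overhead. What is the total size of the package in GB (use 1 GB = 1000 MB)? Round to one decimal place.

25.8 GB

Audio total: 152 + 160 = 312 kbps = 0.312 Mbps.
screen recording: 5.512 Mbps × 740 s × 1.02 = 4160.5 Mb
drone footage reel: 63.312 Mbps × 619 s × 1.02 = 39973.9 Mb
security camera export: 3.772 Mbps × 39360 s × 1.02 = 151435.2 Mb
conference talk: 2.312 Mbps × 4500 s × 1.02 = 10612.1 Mb
Total: 206181.7 Mb = 25772.7 MB.
= 25.77 GB.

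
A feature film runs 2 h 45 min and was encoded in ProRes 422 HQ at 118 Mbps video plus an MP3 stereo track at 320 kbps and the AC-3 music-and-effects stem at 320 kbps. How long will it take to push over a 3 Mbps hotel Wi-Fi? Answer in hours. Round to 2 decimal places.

2 h 45 min = 165 min = 9900 s
Audio total: 320 + 320 = 640 kbps = 0.640 Mbps.
Total bitrate: 118.640 Mbps.
File: 118.640 Mbps × 9900 s = 1174536.0 Mb.
At 3 Mbps: 1174536.0 / 3 = 391512.0 s ≈ 109 hours.

108.75 hours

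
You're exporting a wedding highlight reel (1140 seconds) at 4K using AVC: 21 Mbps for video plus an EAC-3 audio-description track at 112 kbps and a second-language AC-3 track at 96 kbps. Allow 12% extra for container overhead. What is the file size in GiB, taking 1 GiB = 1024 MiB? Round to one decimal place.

3.2 GiB

Audio total: 112 + 96 = 208 kbps = 0.208 Mbps.
Total bitrate: 21 + 0.208 = 21.208 Mbps.
Stream data: 21.208 Mbps × 1140 s = 24177.1 Mb.
With 12% container overhead: ×1.12.
27,078 Mb = 3,384,796,800 bytes ÷ 1,073,741,824 = 3.152 GiB.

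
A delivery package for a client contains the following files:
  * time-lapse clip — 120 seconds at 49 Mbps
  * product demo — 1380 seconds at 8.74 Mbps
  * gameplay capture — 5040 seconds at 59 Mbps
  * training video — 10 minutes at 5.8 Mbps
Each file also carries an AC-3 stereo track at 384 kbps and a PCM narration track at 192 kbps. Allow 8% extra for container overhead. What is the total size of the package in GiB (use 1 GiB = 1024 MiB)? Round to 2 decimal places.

Audio total: 384 + 192 = 576 kbps = 0.576 Mbps.
time-lapse clip: 49.576 Mbps × 120 s × 1.08 = 6425.0 Mb
product demo: 9.316 Mbps × 1380 s × 1.08 = 13884.6 Mb
gameplay capture: 59.576 Mbps × 5040 s × 1.08 = 324284.1 Mb
training video: 6.376 Mbps × 600 s × 1.08 = 4131.6 Mb
Total: 348725.3 Mb = 43590.7 MB.
= 40.60 GiB.

40.60 GiB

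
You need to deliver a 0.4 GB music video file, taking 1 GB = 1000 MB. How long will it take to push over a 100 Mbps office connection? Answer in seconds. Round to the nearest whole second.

32 seconds

File: 0.4 GB = 3200.0 Mb.
At 100 Mbps: 3200.0 / 100 = 32.0 s ≈ 32 seconds.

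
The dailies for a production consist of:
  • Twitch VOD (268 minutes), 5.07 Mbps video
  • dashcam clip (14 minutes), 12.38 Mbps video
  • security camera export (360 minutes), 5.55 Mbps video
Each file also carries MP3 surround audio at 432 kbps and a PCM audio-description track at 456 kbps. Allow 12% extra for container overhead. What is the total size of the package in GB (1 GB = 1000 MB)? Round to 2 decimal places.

34.44 GB

Audio total: 432 + 456 = 888 kbps = 0.888 Mbps.
Twitch VOD: 5.958 Mbps × 16080 s × 1.12 = 107301.2 Mb
dashcam clip: 13.268 Mbps × 840 s × 1.12 = 12482.5 Mb
security camera export: 6.438 Mbps × 21600 s × 1.12 = 155748.1 Mb
Total: 275531.8 Mb = 34441.5 MB.
= 34.44 GB.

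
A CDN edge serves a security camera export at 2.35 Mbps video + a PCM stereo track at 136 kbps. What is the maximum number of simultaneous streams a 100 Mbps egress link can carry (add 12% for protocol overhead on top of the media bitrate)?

Audio: 136 kbps = 0.136 Mbps.
Per-viewer media rate: 2.486 Mbps.
On the wire with 12% overhead: 2.784 Mbps.
100 Mbps = 100.0 Mbps; 100.0 / 2.784 = 35.92 → 35 viewers.

35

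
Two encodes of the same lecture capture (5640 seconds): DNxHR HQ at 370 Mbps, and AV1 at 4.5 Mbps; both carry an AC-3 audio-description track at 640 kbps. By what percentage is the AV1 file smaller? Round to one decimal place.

Audio: 640 kbps = 0.640 Mbps.
DNxHR HQ: 370.640 Mbps × 5640 s = 2090409.6 Mb = 243.356 GiB.
AV1: 5.140 Mbps × 5640 s = 28989.6 Mb = 3.375 GiB.
Reduction: (1 − 3.375/243.356) × 100 = 98.61%.

98.6%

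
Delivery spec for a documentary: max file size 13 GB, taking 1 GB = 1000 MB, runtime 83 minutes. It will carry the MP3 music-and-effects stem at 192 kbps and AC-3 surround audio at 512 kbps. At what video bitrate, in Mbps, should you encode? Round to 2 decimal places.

Budget: 13 GB = 104000.0 Mb.
83 min = 4980 s
Total bitrate budget: 104000.0 Mb / 4980 s = 20.884 Mbps.
Audio total: 192 + 512 = 704 kbps = 0.704 Mbps.
Video: 20.884 − 0.704 = 20.180 Mbps.

20.18 Mbps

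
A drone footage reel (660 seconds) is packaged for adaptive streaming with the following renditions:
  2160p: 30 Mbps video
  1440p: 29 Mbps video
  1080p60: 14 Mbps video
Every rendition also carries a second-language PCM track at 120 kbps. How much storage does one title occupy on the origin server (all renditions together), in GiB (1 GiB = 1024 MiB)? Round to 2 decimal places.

Audio: 120 kbps = 0.120 Mbps.
Sum of rendition bitrates: (30+0.120) + (29+0.120) + (14+0.120) = 73.360 Mbps.
× 660 s = 48,418 Mb = 6,052 MB = 5.637 GiB.

5.64 GiB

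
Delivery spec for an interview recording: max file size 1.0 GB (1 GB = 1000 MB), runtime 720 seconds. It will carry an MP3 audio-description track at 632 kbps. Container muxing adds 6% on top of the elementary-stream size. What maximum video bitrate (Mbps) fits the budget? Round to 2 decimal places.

Budget: 1.0 GB = 8000.0 Mb.
Stream payload after overhead: 8000.0 / 1.06 = 7547.2 Mb.
Total bitrate budget: 7547.2 Mb / 720 s = 10.482 Mbps.
Audio: 632 kbps = 0.632 Mbps.
Video: 10.482 − 0.632 = 9.850 Mbps.

9.85 Mbps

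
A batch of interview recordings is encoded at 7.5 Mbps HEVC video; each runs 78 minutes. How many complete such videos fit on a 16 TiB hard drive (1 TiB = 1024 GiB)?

78 min = 4680 s
Per item: 7.500 Mbps × 4680 s = 35,100 Mb = 4,388 MB.
Capacity: 16 TiB = 140,737,488 Mb; 4009.62 items → 4009 complete.

4009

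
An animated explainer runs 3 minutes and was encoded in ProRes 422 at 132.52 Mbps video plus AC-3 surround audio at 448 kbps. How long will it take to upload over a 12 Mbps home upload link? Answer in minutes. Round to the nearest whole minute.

33 minutes

3 min = 180 s
Audio: 448 kbps = 0.448 Mbps.
Total bitrate: 132.968 Mbps.
File: 132.968 Mbps × 180 s = 23934.2 Mb.
At 12 Mbps: 23934.2 / 12 = 1994.5 s ≈ 33.2 minutes.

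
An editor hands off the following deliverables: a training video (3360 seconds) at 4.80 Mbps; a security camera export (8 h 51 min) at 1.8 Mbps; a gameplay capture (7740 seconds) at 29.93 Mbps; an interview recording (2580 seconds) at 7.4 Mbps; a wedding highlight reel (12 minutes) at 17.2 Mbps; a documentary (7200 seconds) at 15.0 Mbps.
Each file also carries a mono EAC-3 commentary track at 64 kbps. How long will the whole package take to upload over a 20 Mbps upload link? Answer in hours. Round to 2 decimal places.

6.22 hours

Audio: 64 kbps = 0.064 Mbps.
training video: 4.864 Mbps × 3360 s = 16343.0 Mb
security camera export: 1.864 Mbps × 31860 s = 59387.0 Mb
gameplay capture: 29.994 Mbps × 7740 s = 232153.6 Mb
interview recording: 7.464 Mbps × 2580 s = 19257.1 Mb
wedding highlight reel: 17.264 Mbps × 720 s = 12430.1 Mb
documentary: 15.064 Mbps × 7200 s = 108460.8 Mb
Total: 448031.6 Mb = 56004.0 MB.
At 20 Mbps: 448031.6 / 20 = 22402 s ≈ 6.22 hours.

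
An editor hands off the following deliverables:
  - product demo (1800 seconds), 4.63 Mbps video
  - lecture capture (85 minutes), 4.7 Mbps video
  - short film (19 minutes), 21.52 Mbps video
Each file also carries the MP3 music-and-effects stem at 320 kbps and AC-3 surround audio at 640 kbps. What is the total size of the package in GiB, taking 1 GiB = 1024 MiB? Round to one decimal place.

7.5 GiB

Audio total: 320 + 640 = 960 kbps = 0.960 Mbps.
product demo: 5.590 Mbps × 1800 s = 10062.0 Mb
lecture capture: 5.660 Mbps × 5100 s = 28866.0 Mb
short film: 22.480 Mbps × 1140 s = 25627.2 Mb
Total: 64555.2 Mb = 8069.4 MB.
= 7.515 GiB.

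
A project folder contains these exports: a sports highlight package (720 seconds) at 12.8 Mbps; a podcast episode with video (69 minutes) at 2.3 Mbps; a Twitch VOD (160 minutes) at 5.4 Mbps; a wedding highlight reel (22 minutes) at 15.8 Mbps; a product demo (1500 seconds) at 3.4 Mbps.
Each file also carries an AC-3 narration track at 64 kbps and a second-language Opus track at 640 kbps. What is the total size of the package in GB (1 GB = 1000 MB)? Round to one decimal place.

13.6 GB

Audio total: 64 + 640 = 704 kbps = 0.704 Mbps.
sports highlight package: 13.504 Mbps × 720 s = 9722.9 Mb
podcast episode with video: 3.004 Mbps × 4140 s = 12436.6 Mb
Twitch VOD: 6.104 Mbps × 9600 s = 58598.4 Mb
wedding highlight reel: 16.504 Mbps × 1320 s = 21785.3 Mb
product demo: 4.104 Mbps × 1500 s = 6156.0 Mb
Total: 108699.1 Mb = 13587.4 MB.
= 13.59 GB.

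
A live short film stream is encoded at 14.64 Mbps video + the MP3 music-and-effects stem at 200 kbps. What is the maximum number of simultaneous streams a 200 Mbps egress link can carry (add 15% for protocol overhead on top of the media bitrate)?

Audio: 200 kbps = 0.200 Mbps.
Per-viewer media rate: 14.840 Mbps.
On the wire with 15% overhead: 17.066 Mbps.
200 Mbps = 200.0 Mbps; 200.0 / 17.066 = 11.72 → 11 viewers.

11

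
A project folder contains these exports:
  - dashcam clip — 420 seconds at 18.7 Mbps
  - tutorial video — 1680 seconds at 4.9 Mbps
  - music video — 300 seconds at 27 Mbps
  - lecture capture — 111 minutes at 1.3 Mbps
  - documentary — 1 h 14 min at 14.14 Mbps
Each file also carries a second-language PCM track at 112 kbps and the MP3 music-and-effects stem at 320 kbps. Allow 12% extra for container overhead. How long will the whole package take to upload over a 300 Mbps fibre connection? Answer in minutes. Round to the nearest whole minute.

Audio total: 112 + 320 = 432 kbps = 0.432 Mbps.
dashcam clip: 19.132 Mbps × 420 s × 1.12 = 8999.7 Mb
tutorial video: 5.332 Mbps × 1680 s × 1.12 = 10032.7 Mb
music video: 27.432 Mbps × 300 s × 1.12 = 9217.2 Mb
lecture capture: 1.732 Mbps × 6660 s × 1.12 = 12919.3 Mb
documentary: 14.572 Mbps × 4440 s × 1.12 = 72463.6 Mb
Total: 113632.5 Mb = 14204.1 MB.
At 300 Mbps: 113632.5 / 300 = 379 s ≈ 6.31 minutes.

6 minutes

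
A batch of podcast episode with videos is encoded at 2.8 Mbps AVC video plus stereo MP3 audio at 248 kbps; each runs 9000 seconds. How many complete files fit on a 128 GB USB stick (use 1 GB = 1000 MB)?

Audio: 248 kbps = 0.248 Mbps.
Total bitrate: 3.048 Mbps.
Per item: 3.048 Mbps × 9000 s = 27,432 Mb = 3,429 MB.
Capacity: 128 GB = 1,024,000 Mb; 37.33 items → 37 complete.

37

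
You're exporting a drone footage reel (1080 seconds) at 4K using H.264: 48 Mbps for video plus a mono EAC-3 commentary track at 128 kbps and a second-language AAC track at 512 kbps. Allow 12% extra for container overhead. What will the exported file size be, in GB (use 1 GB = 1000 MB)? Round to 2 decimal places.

Audio total: 128 + 512 = 640 kbps = 0.640 Mbps.
Total bitrate: 48 + 0.640 = 48.640 Mbps.
Stream data: 48.640 Mbps × 1080 s = 52531.2 Mb.
With 12% container overhead: ×1.12.
58,835 Mb ÷ 8 = 7,354 MB → 7.354 GB.

7.35 GB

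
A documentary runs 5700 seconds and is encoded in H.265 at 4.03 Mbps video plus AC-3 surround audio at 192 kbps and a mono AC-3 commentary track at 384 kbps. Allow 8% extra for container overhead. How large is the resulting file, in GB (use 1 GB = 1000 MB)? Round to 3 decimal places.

3.544 GB

Audio total: 192 + 384 = 576 kbps = 0.576 Mbps.
Total bitrate: 4.03 + 0.576 = 4.606 Mbps.
Stream data: 4.606 Mbps × 5700 s = 26254.2 Mb.
With 8% container overhead: ×1.08.
28,355 Mb ÷ 8 = 3,544 MB → 3.544 GB.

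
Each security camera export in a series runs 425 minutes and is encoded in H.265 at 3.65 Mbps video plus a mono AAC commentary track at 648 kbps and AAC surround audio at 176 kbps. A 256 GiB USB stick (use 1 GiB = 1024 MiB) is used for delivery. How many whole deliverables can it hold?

19

425 min = 25500 s
Audio total: 648 + 176 = 824 kbps = 0.824 Mbps.
Total bitrate: 4.474 Mbps.
Per item: 4.474 Mbps × 25500 s = 114,087 Mb = 14,261 MB.
Capacity: 256 GiB = 2,199,023 Mb; 19.27 items → 19 complete.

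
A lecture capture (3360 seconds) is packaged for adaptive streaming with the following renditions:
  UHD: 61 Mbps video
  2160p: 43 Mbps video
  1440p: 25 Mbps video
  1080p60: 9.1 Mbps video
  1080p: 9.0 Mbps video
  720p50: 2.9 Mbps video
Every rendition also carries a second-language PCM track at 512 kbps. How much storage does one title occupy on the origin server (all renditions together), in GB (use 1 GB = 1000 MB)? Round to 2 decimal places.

Audio: 512 kbps = 0.512 Mbps.
Sum of rendition bitrates: (61+0.512) + (43+0.512) + (25+0.512) + (9.1+0.512) + (9.0+0.512) + (2.9+0.512) = 153.072 Mbps.
× 3360 s = 514,322 Mb = 64,290 MB = 64.29 GB.

64.29 GB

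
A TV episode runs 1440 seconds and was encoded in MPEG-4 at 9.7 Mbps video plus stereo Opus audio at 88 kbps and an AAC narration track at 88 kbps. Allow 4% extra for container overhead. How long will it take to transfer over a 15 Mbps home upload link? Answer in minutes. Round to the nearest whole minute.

Audio total: 88 + 88 = 176 kbps = 0.176 Mbps.
Total bitrate: 9.876 Mbps.
File: 9.876 Mbps × 1440 s = 14221.4 Mb.
With 4% container overhead: ×1.04. → 14790.3 Mb.
At 15 Mbps: 14790.3 / 15 = 986.0 s ≈ 16.4 minutes.

16 minutes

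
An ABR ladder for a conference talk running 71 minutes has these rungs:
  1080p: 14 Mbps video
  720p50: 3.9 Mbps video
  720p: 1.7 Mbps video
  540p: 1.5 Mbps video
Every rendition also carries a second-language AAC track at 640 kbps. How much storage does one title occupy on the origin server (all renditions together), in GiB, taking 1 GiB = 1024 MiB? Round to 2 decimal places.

71 min = 4260 s
Audio: 640 kbps = 0.640 Mbps.
Sum of rendition bitrates: (14+0.640) + (3.9+0.640) + (1.7+0.640) + (1.5+0.640) = 23.660 Mbps.
× 4260 s = 100,792 Mb = 12,599 MB = 11.73 GiB.

11.73 GiB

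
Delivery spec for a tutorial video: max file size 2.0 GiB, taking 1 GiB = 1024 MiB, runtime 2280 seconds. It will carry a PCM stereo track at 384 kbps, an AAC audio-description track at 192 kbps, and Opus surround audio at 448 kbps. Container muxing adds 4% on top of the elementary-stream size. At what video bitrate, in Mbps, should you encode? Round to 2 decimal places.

Budget: 2.0 GiB = 17179.9 Mb.
Stream payload after overhead: 17179.9 / 1.04 = 16519.1 Mb.
Total bitrate budget: 16519.1 Mb / 2280 s = 7.245 Mbps.
Audio total: 384 + 192 + 448 = 1024 kbps = 1.024 Mbps.
Video: 7.245 − 1.024 = 6.221 Mbps.

6.22 Mbps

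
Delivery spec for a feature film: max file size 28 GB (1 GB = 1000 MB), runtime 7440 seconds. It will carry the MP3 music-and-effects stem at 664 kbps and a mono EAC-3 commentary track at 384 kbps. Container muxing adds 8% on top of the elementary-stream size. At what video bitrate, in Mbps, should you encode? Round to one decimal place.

26.8 Mbps

Budget: 28 GB = 224000.0 Mb.
Stream payload after overhead: 224000.0 / 1.08 = 207407.4 Mb.
Total bitrate budget: 207407.4 Mb / 7440 s = 27.877 Mbps.
Audio total: 664 + 384 = 1048 kbps = 1.048 Mbps.
Video: 27.877 − 1.048 = 26.829 Mbps.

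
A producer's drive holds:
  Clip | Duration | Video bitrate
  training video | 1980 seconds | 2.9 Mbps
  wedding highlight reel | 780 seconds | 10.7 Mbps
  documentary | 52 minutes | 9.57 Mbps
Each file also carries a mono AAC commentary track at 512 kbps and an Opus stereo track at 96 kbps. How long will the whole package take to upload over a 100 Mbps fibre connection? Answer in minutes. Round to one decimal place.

7.9 minutes

Audio total: 512 + 96 = 608 kbps = 0.608 Mbps.
training video: 3.508 Mbps × 1980 s = 6945.8 Mb
wedding highlight reel: 11.308 Mbps × 780 s = 8820.2 Mb
documentary: 10.178 Mbps × 3120 s = 31755.4 Mb
Total: 47521.4 Mb = 5940.2 MB.
At 100 Mbps: 47521.4 / 100 = 475 s ≈ 7.92 minutes.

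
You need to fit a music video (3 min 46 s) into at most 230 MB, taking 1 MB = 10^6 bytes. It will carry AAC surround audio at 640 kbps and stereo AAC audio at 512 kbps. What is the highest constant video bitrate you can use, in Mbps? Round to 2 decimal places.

6.99 Mbps

Budget: 230 MB = 1840.0 Mb.
3 min 46 s = 226 s
Total bitrate budget: 1840.0 Mb / 226 s = 8.142 Mbps.
Audio total: 640 + 512 = 1152 kbps = 1.152 Mbps.
Video: 8.142 − 1.152 = 6.990 Mbps.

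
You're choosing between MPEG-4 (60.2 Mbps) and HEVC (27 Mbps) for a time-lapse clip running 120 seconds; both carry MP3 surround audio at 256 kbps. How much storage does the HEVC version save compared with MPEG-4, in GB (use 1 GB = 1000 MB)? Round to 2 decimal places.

0.50 GB

Audio: 256 kbps = 0.256 Mbps.
MPEG-4: 60.456 Mbps × 120 s = 7254.7 Mb = 0.907 GB.
HEVC: 27.256 Mbps × 120 s = 3270.7 Mb = 0.409 GB.
Saving: 0.907 − 0.409 = 0.498 GB.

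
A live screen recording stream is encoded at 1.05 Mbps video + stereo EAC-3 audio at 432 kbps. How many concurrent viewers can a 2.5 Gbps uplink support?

1686

Audio: 432 kbps = 0.432 Mbps.
Per-viewer media rate: 1.482 Mbps.
2.5 Gbps = 2,500 Mbps; 2,500 / 1.482 = 1686.91 → 1686 viewers.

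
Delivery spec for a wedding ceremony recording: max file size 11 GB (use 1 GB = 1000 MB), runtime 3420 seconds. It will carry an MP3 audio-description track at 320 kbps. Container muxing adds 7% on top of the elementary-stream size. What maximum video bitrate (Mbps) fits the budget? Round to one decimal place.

Budget: 11 GB = 88000.0 Mb.
Stream payload after overhead: 88000.0 / 1.07 = 82243.0 Mb.
Total bitrate budget: 82243.0 Mb / 3420 s = 24.048 Mbps.
Audio: 320 kbps = 0.320 Mbps.
Video: 24.048 − 0.320 = 23.728 Mbps.

23.7 Mbps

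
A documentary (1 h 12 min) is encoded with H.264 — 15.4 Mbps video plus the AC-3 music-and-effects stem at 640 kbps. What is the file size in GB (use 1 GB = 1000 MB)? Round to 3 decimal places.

1 h 12 min = 72 min = 4320 s
Audio: 640 kbps = 0.640 Mbps.
Total bitrate: 15.4 + 0.640 = 16.040 Mbps.
Stream data: 16.040 Mbps × 4320 s = 69292.8 Mb.
69,293 Mb ÷ 8 = 8,662 MB → 8.662 GB.

8.662 GB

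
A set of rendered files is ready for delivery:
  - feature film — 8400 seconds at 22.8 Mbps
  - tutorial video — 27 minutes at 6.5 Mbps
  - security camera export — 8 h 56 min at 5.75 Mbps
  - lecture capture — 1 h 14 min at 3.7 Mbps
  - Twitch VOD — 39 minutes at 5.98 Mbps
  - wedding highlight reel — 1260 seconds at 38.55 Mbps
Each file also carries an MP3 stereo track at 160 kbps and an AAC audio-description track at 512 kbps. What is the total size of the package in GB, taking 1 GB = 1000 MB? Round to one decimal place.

Audio total: 160 + 512 = 672 kbps = 0.672 Mbps.
feature film: 23.472 Mbps × 8400 s = 197164.8 Mb
tutorial video: 7.172 Mbps × 1620 s = 11618.6 Mb
security camera export: 6.422 Mbps × 32160 s = 206531.5 Mb
lecture capture: 4.372 Mbps × 4440 s = 19411.7 Mb
Twitch VOD: 6.652 Mbps × 2340 s = 15565.7 Mb
wedding highlight reel: 39.222 Mbps × 1260 s = 49419.7 Mb
Total: 499712.0 Mb = 62464.0 MB.
= 62.46 GB.

62.5 GB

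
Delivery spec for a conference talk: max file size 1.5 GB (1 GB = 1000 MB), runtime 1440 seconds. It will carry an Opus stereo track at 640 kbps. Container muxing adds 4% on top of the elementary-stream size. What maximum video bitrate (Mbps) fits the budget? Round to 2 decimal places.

Budget: 1.5 GB = 12000.0 Mb.
Stream payload after overhead: 12000.0 / 1.04 = 11538.5 Mb.
Total bitrate budget: 11538.5 Mb / 1440 s = 8.013 Mbps.
Audio: 640 kbps = 0.640 Mbps.
Video: 8.013 − 0.640 = 7.373 Mbps.

7.37 Mbps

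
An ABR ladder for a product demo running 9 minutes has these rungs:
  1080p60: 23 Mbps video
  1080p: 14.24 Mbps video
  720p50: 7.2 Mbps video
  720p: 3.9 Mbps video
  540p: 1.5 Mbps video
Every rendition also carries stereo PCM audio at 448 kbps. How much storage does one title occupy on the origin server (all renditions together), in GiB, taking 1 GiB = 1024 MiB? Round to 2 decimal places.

9 min = 540 s
Audio: 448 kbps = 0.448 Mbps.
Sum of rendition bitrates: (23+0.448) + (14.24+0.448) + (7.2+0.448) + (3.9+0.448) + (1.5+0.448) = 52.080 Mbps.
× 540 s = 28,123 Mb = 3,515 MB = 3.274 GiB.

3.27 GiB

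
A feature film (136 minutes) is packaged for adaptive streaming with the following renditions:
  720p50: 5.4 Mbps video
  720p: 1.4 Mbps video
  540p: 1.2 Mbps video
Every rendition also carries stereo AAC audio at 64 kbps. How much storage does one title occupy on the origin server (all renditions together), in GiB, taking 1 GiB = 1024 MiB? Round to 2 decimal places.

7.78 GiB

136 min = 8160 s
Audio: 64 kbps = 0.064 Mbps.
Sum of rendition bitrates: (5.4+0.064) + (1.4+0.064) + (1.2+0.064) = 8.192 Mbps.
× 8160 s = 66,847 Mb = 8,356 MB = 7.782 GiB.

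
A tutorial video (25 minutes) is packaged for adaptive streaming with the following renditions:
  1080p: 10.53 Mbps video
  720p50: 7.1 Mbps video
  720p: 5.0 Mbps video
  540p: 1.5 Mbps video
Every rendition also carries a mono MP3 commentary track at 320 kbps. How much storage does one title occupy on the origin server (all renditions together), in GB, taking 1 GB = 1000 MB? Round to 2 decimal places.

25 min = 1500 s
Audio: 320 kbps = 0.320 Mbps.
Sum of rendition bitrates: (10.53+0.320) + (7.1+0.320) + (5.0+0.320) + (1.5+0.320) = 25.410 Mbps.
× 1500 s = 38,115 Mb = 4,764 MB = 4.764 GB.

4.76 GB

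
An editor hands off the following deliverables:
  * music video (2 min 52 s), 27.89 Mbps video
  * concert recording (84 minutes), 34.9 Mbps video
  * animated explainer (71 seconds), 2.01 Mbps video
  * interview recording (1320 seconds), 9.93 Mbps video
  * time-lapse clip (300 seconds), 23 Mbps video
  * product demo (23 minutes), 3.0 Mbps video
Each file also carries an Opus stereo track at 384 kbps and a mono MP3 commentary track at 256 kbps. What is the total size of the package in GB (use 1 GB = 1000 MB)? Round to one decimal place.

Audio total: 384 + 256 = 640 kbps = 0.640 Mbps.
music video: 28.530 Mbps × 172 s = 4907.2 Mb
concert recording: 35.540 Mbps × 5040 s = 179121.6 Mb
animated explainer: 2.650 Mbps × 71 s = 188.2 Mb
interview recording: 10.570 Mbps × 1320 s = 13952.4 Mb
time-lapse clip: 23.640 Mbps × 300 s = 7092.0 Mb
product demo: 3.640 Mbps × 1380 s = 5023.2 Mb
Total: 210284.5 Mb = 26285.6 MB.
= 26.29 GB.

26.3 GB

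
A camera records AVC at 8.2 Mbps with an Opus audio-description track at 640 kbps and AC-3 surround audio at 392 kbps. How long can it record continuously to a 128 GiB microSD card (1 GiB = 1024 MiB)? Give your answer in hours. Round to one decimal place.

33.1 hours

Audio total: 640 + 392 = 1032 kbps = 1.032 Mbps.
Total bitrate: 8.2 + 1.032 = 9.232 Mbps.
Capacity: 128 GiB = 1,099,512 Mb.
Recording time: 1,099,512 / 9.232 = 119,098 s ≈ 33.1 hours.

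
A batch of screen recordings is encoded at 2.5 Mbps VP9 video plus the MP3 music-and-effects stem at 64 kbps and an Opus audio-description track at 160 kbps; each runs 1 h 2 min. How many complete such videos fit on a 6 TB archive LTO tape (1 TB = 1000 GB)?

4736

1 h 2 min = 62 min = 3720 s
Audio total: 64 + 160 = 224 kbps = 0.224 Mbps.
Total bitrate: 2.724 Mbps.
Per item: 2.724 Mbps × 3720 s = 10,133 Mb = 1,267 MB.
Capacity: 6 TB = 48,000,000 Mb; 4736.87 items → 4736 complete.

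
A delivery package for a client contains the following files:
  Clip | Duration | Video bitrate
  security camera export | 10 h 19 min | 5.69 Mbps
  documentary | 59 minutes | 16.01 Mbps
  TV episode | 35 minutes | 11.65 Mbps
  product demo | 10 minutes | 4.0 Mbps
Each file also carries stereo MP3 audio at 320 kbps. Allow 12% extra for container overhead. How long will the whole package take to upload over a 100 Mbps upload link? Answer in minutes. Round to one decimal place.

Audio: 320 kbps = 0.320 Mbps.
security camera export: 6.010 Mbps × 37140 s × 1.12 = 249996.8 Mb
documentary: 16.330 Mbps × 3540 s × 1.12 = 64745.2 Mb
TV episode: 11.970 Mbps × 2100 s × 1.12 = 28153.4 Mb
product demo: 4.320 Mbps × 600 s × 1.12 = 2903.0 Mb
Total: 345798.4 Mb = 43224.8 MB.
At 100 Mbps: 345798.4 / 100 = 3458 s ≈ 57.6 minutes.

57.6 minutes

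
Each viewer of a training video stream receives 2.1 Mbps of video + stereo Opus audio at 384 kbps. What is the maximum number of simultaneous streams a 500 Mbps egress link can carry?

201

Audio: 384 kbps = 0.384 Mbps.
Per-viewer media rate: 2.484 Mbps.
500 Mbps = 500.0 Mbps; 500.0 / 2.484 = 201.29 → 201 viewers.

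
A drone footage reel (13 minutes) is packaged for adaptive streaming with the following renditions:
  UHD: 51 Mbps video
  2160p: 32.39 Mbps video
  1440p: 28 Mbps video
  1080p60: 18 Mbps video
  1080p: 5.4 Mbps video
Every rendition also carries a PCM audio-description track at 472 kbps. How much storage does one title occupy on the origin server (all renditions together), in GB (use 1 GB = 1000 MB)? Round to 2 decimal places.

13.37 GB

13 min = 780 s
Audio: 472 kbps = 0.472 Mbps.
Sum of rendition bitrates: (51+0.472) + (32.39+0.472) + (28+0.472) + (18+0.472) + (5.4+0.472) = 137.150 Mbps.
× 780 s = 106,977 Mb = 13,372 MB = 13.37 GB.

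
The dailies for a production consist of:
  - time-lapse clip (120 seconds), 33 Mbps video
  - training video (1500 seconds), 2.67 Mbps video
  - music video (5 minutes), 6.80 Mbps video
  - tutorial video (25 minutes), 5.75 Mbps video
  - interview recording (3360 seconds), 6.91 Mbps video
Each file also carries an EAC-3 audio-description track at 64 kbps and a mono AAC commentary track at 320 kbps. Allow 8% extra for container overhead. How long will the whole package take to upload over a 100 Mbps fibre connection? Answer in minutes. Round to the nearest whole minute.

8 minutes

Audio total: 64 + 320 = 384 kbps = 0.384 Mbps.
time-lapse clip: 33.384 Mbps × 120 s × 1.08 = 4326.6 Mb
training video: 3.054 Mbps × 1500 s × 1.08 = 4947.5 Mb
music video: 7.184 Mbps × 300 s × 1.08 = 2327.6 Mb
tutorial video: 6.134 Mbps × 1500 s × 1.08 = 9937.1 Mb
interview recording: 7.294 Mbps × 3360 s × 1.08 = 26468.5 Mb
Total: 48007.2 Mb = 6000.9 MB.
At 100 Mbps: 48007.2 / 100 = 480 s ≈ 8 minutes.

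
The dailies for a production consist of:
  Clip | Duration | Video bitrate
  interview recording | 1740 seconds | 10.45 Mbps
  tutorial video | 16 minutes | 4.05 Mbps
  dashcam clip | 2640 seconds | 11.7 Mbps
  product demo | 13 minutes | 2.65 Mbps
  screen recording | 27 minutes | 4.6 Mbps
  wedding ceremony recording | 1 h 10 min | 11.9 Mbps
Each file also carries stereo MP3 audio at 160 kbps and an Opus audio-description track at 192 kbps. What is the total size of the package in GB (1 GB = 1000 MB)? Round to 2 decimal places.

Audio total: 160 + 192 = 352 kbps = 0.352 Mbps.
interview recording: 10.802 Mbps × 1740 s = 18795.5 Mb
tutorial video: 4.402 Mbps × 960 s = 4225.9 Mb
dashcam clip: 12.052 Mbps × 2640 s = 31817.3 Mb
product demo: 3.002 Mbps × 780 s = 2341.6 Mb
screen recording: 4.952 Mbps × 1620 s = 8022.2 Mb
wedding ceremony recording: 12.252 Mbps × 4200 s = 51458.4 Mb
Total: 116660.9 Mb = 14582.6 MB.
= 14.58 GB.

14.58 GB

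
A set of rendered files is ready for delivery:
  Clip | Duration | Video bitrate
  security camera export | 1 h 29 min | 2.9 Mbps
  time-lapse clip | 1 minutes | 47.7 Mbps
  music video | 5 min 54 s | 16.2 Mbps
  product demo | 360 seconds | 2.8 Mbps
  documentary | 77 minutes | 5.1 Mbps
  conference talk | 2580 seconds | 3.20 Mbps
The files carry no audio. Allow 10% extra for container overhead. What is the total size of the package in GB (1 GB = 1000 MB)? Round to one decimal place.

security camera export: 2.900 Mbps × 5340 s × 1.10 = 17034.6 Mb
time-lapse clip: 47.700 Mbps × 60 s × 1.10 = 3148.2 Mb
music video: 16.200 Mbps × 354 s × 1.10 = 6308.3 Mb
product demo: 2.800 Mbps × 360 s × 1.10 = 1108.8 Mb
documentary: 5.100 Mbps × 4620 s × 1.10 = 25918.2 Mb
conference talk: 3.200 Mbps × 2580 s × 1.10 = 9081.6 Mb
Total: 62599.7 Mb = 7825.0 MB.
= 7.825 GB.

7.8 GB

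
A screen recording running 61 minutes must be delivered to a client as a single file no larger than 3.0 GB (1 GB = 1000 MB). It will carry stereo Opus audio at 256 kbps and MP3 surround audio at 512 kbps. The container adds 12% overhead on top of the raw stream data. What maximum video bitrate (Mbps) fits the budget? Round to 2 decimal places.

5.09 Mbps

Budget: 3.0 GB = 24000.0 Mb.
Stream payload after overhead: 24000.0 / 1.12 = 21428.6 Mb.
61 min = 3660 s
Total bitrate budget: 21428.6 Mb / 3660 s = 5.855 Mbps.
Audio total: 256 + 512 = 768 kbps = 0.768 Mbps.
Video: 5.855 − 0.768 = 5.087 Mbps.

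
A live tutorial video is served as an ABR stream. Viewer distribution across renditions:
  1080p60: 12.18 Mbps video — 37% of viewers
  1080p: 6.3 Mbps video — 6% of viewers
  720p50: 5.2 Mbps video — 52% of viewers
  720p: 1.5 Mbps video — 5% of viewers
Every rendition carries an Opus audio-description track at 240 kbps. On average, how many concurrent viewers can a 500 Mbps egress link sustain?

Audio: 240 kbps = 0.240 Mbps.
Average per-viewer bitrate: 0.37×12.420 + 0.06×6.540 + 0.52×5.440 + 0.05×1.740 = 7.904 Mbps.
500 Mbps = 500.0 Mbps; 500.0 / 7.904 = 63.26 → 63.

63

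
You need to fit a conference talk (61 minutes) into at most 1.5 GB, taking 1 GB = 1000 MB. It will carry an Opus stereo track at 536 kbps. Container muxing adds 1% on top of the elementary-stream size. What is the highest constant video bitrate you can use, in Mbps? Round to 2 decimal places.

Budget: 1.5 GB = 12000.0 Mb.
Stream payload after overhead: 12000.0 / 1.01 = 11881.2 Mb.
61 min = 3660 s
Total bitrate budget: 11881.2 Mb / 3660 s = 3.246 Mbps.
Audio: 536 kbps = 0.536 Mbps.
Video: 3.246 − 0.536 = 2.710 Mbps.

2.71 Mbps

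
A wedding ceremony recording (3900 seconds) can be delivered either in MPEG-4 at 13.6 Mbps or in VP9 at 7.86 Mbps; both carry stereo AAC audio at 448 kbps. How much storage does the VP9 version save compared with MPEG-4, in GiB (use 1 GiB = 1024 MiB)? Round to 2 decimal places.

Audio: 448 kbps = 0.448 Mbps.
MPEG-4: 14.048 Mbps × 3900 s = 54787.2 Mb = 6.378 GiB.
VP9: 8.308 Mbps × 3900 s = 32401.2 Mb = 3.772 GiB.
Saving: 6.378 − 3.772 = 2.606 GiB.

2.61 GiB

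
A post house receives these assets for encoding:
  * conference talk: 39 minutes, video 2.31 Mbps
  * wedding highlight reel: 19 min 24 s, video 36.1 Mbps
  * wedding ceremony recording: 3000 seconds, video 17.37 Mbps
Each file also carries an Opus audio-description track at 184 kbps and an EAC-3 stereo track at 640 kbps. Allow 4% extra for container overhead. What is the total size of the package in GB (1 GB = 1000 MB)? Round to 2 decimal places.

Audio total: 184 + 640 = 824 kbps = 0.824 Mbps.
conference talk: 3.134 Mbps × 2340 s × 1.04 = 7626.9 Mb
wedding highlight reel: 36.924 Mbps × 1164 s × 1.04 = 44698.7 Mb
wedding ceremony recording: 18.194 Mbps × 3000 s × 1.04 = 56765.3 Mb
Total: 109090.9 Mb = 13636.4 MB.
= 13.64 GB.

13.64 GB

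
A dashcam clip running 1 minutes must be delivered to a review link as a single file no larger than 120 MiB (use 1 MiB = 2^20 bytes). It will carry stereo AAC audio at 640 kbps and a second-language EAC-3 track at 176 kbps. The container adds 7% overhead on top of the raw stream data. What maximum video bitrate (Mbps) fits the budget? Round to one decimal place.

14.9 Mbps

Budget: 120 MiB = 1006.6 Mb.
Stream payload after overhead: 1006.6 / 1.07 = 940.8 Mb.
Total bitrate budget: 940.8 Mb / 60 s = 15.680 Mbps.
Audio total: 640 + 176 = 816 kbps = 0.816 Mbps.
Video: 15.680 − 0.816 = 14.864 Mbps.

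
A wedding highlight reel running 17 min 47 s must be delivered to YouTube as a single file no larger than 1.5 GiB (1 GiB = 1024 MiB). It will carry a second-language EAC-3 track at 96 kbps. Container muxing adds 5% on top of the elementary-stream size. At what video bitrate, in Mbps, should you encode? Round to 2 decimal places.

11.40 Mbps

Budget: 1.5 GiB = 12884.9 Mb.
Stream payload after overhead: 12884.9 / 1.05 = 12271.3 Mb.
17 min 47 s = 1067 s
Total bitrate budget: 12271.3 Mb / 1067 s = 11.501 Mbps.
Audio: 96 kbps = 0.096 Mbps.
Video: 11.501 − 0.096 = 11.405 Mbps.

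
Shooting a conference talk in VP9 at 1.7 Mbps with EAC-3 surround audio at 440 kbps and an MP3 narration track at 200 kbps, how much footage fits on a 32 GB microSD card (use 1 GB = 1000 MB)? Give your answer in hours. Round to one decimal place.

Audio total: 440 + 200 = 640 kbps = 0.640 Mbps.
Total bitrate: 1.7 + 0.640 = 2.340 Mbps.
Capacity: 32 GB = 256,000 Mb.
Recording time: 256,000 / 2.340 = 109,402 s ≈ 30.4 hours.

30.4 hours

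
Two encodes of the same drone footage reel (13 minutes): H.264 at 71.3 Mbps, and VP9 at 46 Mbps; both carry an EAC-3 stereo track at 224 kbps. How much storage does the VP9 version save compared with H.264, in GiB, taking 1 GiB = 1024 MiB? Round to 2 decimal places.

13 min = 780 s
Audio: 224 kbps = 0.224 Mbps.
H.264: 71.524 Mbps × 780 s = 55788.7 Mb = 6.495 GiB.
VP9: 46.224 Mbps × 780 s = 36054.7 Mb = 4.197 GiB.
Saving: 6.495 − 4.197 = 2.297 GiB.

2.30 GiB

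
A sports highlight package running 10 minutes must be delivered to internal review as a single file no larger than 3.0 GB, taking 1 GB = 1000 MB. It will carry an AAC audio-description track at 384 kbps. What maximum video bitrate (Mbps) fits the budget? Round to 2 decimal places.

Budget: 3.0 GB = 24000.0 Mb.
10 min = 600 s
Total bitrate budget: 24000.0 Mb / 600 s = 40.000 Mbps.
Audio: 384 kbps = 0.384 Mbps.
Video: 40.000 − 0.384 = 39.616 Mbps.

39.62 Mbps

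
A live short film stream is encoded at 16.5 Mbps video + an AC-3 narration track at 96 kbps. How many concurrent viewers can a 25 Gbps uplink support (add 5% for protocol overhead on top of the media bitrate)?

Audio: 96 kbps = 0.096 Mbps.
Per-viewer media rate: 16.596 Mbps.
On the wire with 5% overhead: 17.426 Mbps.
25 Gbps = 25,000 Mbps; 25,000 / 17.426 = 1434.65 → 1434 viewers.

1434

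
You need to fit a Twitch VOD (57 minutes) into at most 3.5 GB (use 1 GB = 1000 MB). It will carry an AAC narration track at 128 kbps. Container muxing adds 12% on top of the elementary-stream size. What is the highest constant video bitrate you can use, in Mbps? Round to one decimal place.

7.2 Mbps

Budget: 3.5 GB = 28000.0 Mb.
Stream payload after overhead: 28000.0 / 1.12 = 25000.0 Mb.
57 min = 3420 s
Total bitrate budget: 25000.0 Mb / 3420 s = 7.310 Mbps.
Audio: 128 kbps = 0.128 Mbps.
Video: 7.310 − 0.128 = 7.182 Mbps.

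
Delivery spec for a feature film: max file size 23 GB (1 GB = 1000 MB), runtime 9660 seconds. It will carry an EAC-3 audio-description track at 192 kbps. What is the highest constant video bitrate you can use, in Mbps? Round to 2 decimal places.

Budget: 23 GB = 184000.0 Mb.
Total bitrate budget: 184000.0 Mb / 9660 s = 19.048 Mbps.
Audio: 192 kbps = 0.192 Mbps.
Video: 19.048 − 0.192 = 18.856 Mbps.

18.86 Mbps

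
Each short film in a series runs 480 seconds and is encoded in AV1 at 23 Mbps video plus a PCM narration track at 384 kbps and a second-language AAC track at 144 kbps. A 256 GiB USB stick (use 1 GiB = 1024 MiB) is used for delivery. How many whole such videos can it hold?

Audio total: 384 + 144 = 528 kbps = 0.528 Mbps.
Total bitrate: 23.528 Mbps.
Per item: 23.528 Mbps × 480 s = 11,293 Mb = 1,412 MB.
Capacity: 256 GiB = 2,199,023 Mb; 194.72 items → 194 complete.

194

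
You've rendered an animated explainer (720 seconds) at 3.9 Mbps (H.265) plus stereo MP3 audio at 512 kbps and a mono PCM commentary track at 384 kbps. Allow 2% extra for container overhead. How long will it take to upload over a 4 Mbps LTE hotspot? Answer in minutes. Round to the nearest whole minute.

Audio total: 512 + 384 = 896 kbps = 0.896 Mbps.
Total bitrate: 4.796 Mbps.
File: 4.796 Mbps × 720 s = 3453.1 Mb.
With 2% container overhead: ×1.02. → 3522.2 Mb.
At 4 Mbps: 3522.2 / 4 = 880.5 s ≈ 14.7 minutes.

15 minutes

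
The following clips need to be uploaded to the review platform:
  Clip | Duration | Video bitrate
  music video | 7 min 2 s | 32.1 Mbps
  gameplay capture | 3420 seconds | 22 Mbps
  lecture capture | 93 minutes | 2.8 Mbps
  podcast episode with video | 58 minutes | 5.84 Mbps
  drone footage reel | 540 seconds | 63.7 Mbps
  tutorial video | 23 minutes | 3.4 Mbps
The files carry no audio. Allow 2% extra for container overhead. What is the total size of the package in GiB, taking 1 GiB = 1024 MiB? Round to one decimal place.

music video: 32.100 Mbps × 422 s × 1.02 = 13817.1 Mb
gameplay capture: 22.000 Mbps × 3420 s × 1.02 = 76744.8 Mb
lecture capture: 2.800 Mbps × 5580 s × 1.02 = 15936.5 Mb
podcast episode with video: 5.840 Mbps × 3480 s × 1.02 = 20729.7 Mb
drone footage reel: 63.700 Mbps × 540 s × 1.02 = 35086.0 Mb
tutorial video: 3.400 Mbps × 1380 s × 1.02 = 4785.8 Mb
Total: 167099.9 Mb = 20887.5 MB.
= 19.45 GiB.

19.5 GiB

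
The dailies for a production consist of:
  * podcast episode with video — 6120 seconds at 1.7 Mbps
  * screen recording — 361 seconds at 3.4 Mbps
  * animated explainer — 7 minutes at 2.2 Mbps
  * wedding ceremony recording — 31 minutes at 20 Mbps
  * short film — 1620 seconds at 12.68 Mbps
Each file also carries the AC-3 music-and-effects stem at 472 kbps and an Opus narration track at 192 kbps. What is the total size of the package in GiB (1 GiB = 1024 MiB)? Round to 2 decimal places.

8.99 GiB

Audio total: 472 + 192 = 664 kbps = 0.664 Mbps.
podcast episode with video: 2.364 Mbps × 6120 s = 14467.7 Mb
screen recording: 4.064 Mbps × 361 s = 1467.1 Mb
animated explainer: 2.864 Mbps × 420 s = 1202.9 Mb
wedding ceremony recording: 20.664 Mbps × 1860 s = 38435.0 Mb
short film: 13.344 Mbps × 1620 s = 21617.3 Mb
Total: 77190.0 Mb = 9648.7 MB.
= 8.986 GiB.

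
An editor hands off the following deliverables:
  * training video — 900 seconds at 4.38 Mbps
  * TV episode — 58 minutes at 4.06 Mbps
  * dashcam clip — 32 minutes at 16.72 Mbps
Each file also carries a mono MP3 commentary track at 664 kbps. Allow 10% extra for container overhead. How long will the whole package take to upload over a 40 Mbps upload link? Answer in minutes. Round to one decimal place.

Audio: 664 kbps = 0.664 Mbps.
training video: 5.044 Mbps × 900 s × 1.10 = 4993.6 Mb
TV episode: 4.724 Mbps × 3480 s × 1.10 = 18083.5 Mb
dashcam clip: 17.384 Mbps × 1920 s × 1.10 = 36715.0 Mb
Total: 59792.0 Mb = 7474.0 MB.
At 40 Mbps: 59792.0 / 40 = 1495 s ≈ 24.9 minutes.

24.9 minutes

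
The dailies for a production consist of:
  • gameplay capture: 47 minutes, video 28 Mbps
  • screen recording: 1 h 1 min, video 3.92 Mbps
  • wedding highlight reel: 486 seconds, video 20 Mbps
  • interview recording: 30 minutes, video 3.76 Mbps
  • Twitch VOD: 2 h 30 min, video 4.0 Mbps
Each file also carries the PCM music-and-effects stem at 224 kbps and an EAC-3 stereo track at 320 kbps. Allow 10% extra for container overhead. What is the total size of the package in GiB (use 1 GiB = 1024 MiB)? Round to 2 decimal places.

19.91 GiB

Audio total: 224 + 320 = 544 kbps = 0.544 Mbps.
gameplay capture: 28.544 Mbps × 2820 s × 1.10 = 88543.5 Mb
screen recording: 4.464 Mbps × 3660 s × 1.10 = 17972.1 Mb
wedding highlight reel: 20.544 Mbps × 486 s × 1.10 = 10982.8 Mb
interview recording: 4.304 Mbps × 1800 s × 1.10 = 8521.9 Mb
Twitch VOD: 4.544 Mbps × 9000 s × 1.10 = 44985.6 Mb
Total: 171005.9 Mb = 21375.7 MB.
= 19.91 GiB.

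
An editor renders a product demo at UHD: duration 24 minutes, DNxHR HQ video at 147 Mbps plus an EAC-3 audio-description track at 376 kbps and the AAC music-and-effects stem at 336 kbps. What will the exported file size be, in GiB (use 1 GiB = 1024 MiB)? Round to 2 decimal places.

24.76 GiB

24 min = 1440 s
Audio total: 376 + 336 = 712 kbps = 0.712 Mbps.
Total bitrate: 147 + 0.712 = 147.712 Mbps.
Stream data: 147.712 Mbps × 1440 s = 212705.3 Mb.
212,705 Mb = 26,588,160,000 bytes ÷ 1,073,741,824 = 24.76 GiB.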